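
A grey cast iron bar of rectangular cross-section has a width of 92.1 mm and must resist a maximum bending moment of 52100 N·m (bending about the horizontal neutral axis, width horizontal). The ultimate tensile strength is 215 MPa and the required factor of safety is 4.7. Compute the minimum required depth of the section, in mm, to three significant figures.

σ_allow = 215/4.7 = 45.74 MPa.
For a rectangular section σ = 6M/(bh²), so h² = 6M/(b σ_allow) = 6×5.2100×10^7/(92.1×45.74) = 74200 mm².
h = 272.4 mm.

h = 272 mm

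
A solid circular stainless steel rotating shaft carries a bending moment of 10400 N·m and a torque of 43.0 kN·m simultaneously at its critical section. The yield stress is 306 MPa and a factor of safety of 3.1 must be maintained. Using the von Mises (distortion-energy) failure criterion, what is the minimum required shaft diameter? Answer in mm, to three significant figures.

d = 159 mm

σ_allow = σ_y/n = 306/3.1 = 98.71 MPa.
For a solid shaft σ_b = 32M/(πd³) and τ = 16T/(πd³), so the von Mises stress is σ' = (16/πd³)·√(4M²+3T²).
√(4M²+3T²) = √(4×(1.040×10^7)² + 3×(4.300×10^7)²) = 7.733×10^7 N·mm.
d³ = 16×7.733×10^7/(π×98.71) = 3.990×10^6 mm³.
d = 158.6 mm.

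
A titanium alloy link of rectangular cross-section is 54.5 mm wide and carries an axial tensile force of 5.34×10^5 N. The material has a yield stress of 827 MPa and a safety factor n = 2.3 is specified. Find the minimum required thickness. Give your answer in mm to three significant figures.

t = 27.3 mm

σ_allow = 827/2.3 = 359.6 MPa.
Required area A = F/σ_allow = 534000/359.6 = 1485 mm².
t = A/w = 1485/54.5 = 27.25 mm.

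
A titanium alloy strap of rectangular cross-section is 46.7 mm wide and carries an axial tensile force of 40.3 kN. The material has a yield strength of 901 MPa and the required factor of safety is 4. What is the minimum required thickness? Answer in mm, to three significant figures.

σ_allow = 901/4 = 225.2 MPa.
Required area A = F/σ_allow = 40300/225.2 = 178.9 mm².
t = A/w = 178.9/46.7 = 3.831 mm.

t = 3.83 mm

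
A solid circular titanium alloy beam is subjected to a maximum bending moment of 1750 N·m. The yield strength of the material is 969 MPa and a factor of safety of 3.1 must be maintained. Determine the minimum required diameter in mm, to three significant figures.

σ_allow = 969/3.1 = 312.6 MPa.
For a solid circular section σ = 32M/(πd³), so d³ = 32M/(π σ_allow) = 32×1750000/(π×312.6) = 57030 mm³.
d = 38.49 mm.

d = 38.5 mm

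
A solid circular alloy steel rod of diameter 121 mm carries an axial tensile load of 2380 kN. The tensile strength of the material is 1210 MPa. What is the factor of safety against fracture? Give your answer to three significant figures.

n = 5.85

A = πd²/4 = 11500 mm².
σ = F/A = 2380000/11500 = 207.0 MPa.
n = 1210/207.0 = 5.846.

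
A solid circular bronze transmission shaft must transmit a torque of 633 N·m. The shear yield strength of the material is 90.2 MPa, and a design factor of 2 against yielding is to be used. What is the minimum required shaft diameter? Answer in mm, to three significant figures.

d = 41.5 mm

Allowable shear stress τ_allow = 90.2/2 = 45.10 MPa.
For a solid shaft τ = 16T/(πd³), so d³ = 16T/(π τ_allow) = 16×633000/(π×45.10) = 71480 mm³.
d = (71480)^(1/3) = 41.50 mm.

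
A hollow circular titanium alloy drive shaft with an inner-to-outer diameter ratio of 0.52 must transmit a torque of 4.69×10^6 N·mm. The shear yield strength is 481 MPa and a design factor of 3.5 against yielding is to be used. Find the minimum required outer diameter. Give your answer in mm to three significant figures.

τ_allow = 481/3.5 = 137.4 MPa.
For a hollow shaft τ = 16T/[πd_o³(1−k⁴)] with k = 0.52, so 1−k⁴ = 0.9269.
d_o³ = 16T/[π τ_allow (1−k⁴)] = 16×4690000/(π×137.4×0.9269) = 187500 mm³.
d_o = 57.24 mm.

d_o = 57.2 mm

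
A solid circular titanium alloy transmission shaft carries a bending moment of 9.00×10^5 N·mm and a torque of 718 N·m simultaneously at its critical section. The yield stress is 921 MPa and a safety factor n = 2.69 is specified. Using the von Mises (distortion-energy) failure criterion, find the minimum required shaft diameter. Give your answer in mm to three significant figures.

σ_allow = σ_y/n = 921/2.69 = 342.4 MPa.
For a solid shaft σ_b = 32M/(πd³) and τ = 16T/(πd³), so the von Mises stress is σ' = (16/πd³)·√(4M²+3T²).
√(4M²+3T²) = √(4×(900000)² + 3×(718000)²) = 2.188×10^6 N·mm.
d³ = 16×2.188×10^6/(π×342.4) = 32540 mm³.
d = 31.93 mm.

d = 31.9 mm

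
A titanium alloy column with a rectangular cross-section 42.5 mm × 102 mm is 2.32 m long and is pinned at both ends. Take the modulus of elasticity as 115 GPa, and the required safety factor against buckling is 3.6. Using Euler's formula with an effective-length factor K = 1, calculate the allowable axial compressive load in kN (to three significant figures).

P_allow = 38.2 kN

Buckling occurs about the weak axis: I_min = h·b³/12 = 102×42.5³/12 = 652500 mm⁴ (b = 42.5 mm is the smaller dimension).
Effective length L_e = KL = 1×2.32 m = 2320 mm.
Euler critical load P_cr = π²EI/L_e² = π²×115000×652500/2320² = 137600 N.
P_allow = P_cr/n = 137600/3.6 = 38220 N.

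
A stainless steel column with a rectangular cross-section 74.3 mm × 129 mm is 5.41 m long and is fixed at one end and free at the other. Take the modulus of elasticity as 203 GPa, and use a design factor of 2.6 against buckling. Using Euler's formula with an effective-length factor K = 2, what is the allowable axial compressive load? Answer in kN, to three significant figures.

P_allow = 29.0 kN

Buckling occurs about the weak axis: I_min = h·b³/12 = 129×74.3³/12 = 4.409×10^6 mm⁴ (b = 74.3 mm is the smaller dimension).
Effective length L_e = KL = 2×5.41 m = 10820 mm.
Euler critical load P_cr = π²EI/L_e² = π²×203000×4.409×10^6/10820² = 75460 N.
P_allow = P_cr/n = 75460/2.6 = 29020 N.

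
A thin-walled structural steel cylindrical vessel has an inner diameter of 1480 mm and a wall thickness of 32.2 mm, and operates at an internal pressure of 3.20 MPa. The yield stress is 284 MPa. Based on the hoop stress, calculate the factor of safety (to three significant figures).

n = 3.86

σ_h = pD/(2t) = 3.20×1480/(2×32.2) = 73.54 MPa.
n = 284/73.54 = 3.862.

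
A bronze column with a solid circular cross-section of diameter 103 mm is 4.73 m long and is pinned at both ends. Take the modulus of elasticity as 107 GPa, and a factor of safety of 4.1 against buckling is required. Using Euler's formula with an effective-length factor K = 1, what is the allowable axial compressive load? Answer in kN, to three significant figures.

P_allow = 63.6 kN

I = πd⁴/64 = π×103⁴/64 = 5.525×10^6 mm⁴.
Effective length L_e = KL = 1×4.73 m = 4730 mm.
Euler critical load P_cr = π²EI/L_e² = π²×107000×5.525×10^6/4730² = 260800 N.
P_allow = P_cr/n = 260800/4.1 = 63610 N.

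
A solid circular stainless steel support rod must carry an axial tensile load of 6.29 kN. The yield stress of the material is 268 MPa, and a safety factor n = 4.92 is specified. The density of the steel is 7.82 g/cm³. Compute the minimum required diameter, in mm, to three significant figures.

d = 12.1 mm

Allowable stress σ_allow = 268/4.92 = 54.47 MPa.
Required area A = F/σ_allow = 6290.0/54.47 = 115.5 mm².
A = πd²/4 → d = √(4A/π) = 12.13 mm.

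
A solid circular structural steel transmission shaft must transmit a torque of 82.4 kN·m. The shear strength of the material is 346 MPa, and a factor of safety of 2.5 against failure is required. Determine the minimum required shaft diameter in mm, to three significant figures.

Allowable shear stress τ_allow = 346/2.5 = 138.4 MPa.
For a solid shaft τ = 16T/(πd³), so d³ = 16T/(π τ_allow) = 16×8.2400×10^7/(π×138.4) = 3.032×10^6 mm³.
d = (3.032×10^6)^(1/3) = 144.7 mm.

d = 145 mm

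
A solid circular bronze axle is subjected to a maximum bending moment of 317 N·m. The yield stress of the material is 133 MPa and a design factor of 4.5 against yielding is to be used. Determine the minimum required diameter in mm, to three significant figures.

d = 47.8 mm

σ_allow = 133/4.5 = 29.56 MPa.
For a solid circular section σ = 32M/(πd³), so d³ = 32M/(π σ_allow) = 32×317000/(π×29.56) = 109200 mm³.
d = 47.81 mm.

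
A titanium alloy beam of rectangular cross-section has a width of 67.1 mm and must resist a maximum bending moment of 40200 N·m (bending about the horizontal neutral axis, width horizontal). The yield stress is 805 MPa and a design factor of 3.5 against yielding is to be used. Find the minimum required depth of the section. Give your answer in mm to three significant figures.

σ_allow = 805/3.5 = 230.0 MPa.
For a rectangular section σ = 6M/(bh²), so h² = 6M/(b σ_allow) = 6×4.0200×10^7/(67.1×230.0) = 15630 mm².
h = 125.0 mm.

h = 125 mm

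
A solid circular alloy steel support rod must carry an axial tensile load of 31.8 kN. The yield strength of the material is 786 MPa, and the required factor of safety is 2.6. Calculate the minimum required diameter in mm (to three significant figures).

d = 11.6 mm

Allowable stress σ_allow = 786/2.6 = 302.3 MPa.
Required area A = F/σ_allow = 31800/302.3 = 105.2 mm².
A = πd²/4 → d = √(4A/π) = 11.57 mm.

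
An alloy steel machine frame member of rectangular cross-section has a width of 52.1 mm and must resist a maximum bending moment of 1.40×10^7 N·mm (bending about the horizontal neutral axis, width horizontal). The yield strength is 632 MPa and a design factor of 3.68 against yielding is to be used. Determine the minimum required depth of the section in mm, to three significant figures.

h = 96.9 mm

σ_allow = 632/3.68 = 171.7 MPa.
For a rectangular section σ = 6M/(bh²), so h² = 6M/(b σ_allow) = 6×1.4000×10^7/(52.1×171.7) = 9388 mm².
h = 96.89 mm.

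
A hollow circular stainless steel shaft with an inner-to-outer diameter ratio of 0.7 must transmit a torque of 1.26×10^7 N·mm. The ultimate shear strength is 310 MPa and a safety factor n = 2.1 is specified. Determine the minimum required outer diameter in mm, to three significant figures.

τ_allow = 310/2.1 = 147.6 MPa.
For a hollow shaft τ = 16T/[πd_o³(1−k⁴)] with k = 0.7, so 1−k⁴ = 0.7599.
d_o³ = 16T/[π τ_allow (1−k⁴)] = 16×1.2600×10^7/(π×147.6×0.7599) = 572100 mm³.
d_o = 83.01 mm.

d_o = 83.0 mm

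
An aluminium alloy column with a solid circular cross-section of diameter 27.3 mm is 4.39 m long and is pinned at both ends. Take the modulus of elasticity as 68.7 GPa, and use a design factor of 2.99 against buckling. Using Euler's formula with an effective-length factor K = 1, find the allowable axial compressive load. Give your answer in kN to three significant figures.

I = πd⁴/64 = π×27.3⁴/64 = 27270 mm⁴.
Effective length L_e = KL = 1×4.39 m = 4390 mm.
Euler critical load P_cr = π²EI/L_e² = π²×68700×27270/4390² = 959.3 N.
P_allow = P_cr/n = 959.3/2.99 = 320.8 N.

P_allow = 0.321 kN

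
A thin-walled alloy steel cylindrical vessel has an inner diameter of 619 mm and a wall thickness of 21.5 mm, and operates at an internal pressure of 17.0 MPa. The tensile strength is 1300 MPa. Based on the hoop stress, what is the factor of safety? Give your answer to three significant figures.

σ_h = pD/(2t) = 17.0×619/(2×21.5) = 244.7 MPa.
n = 1300/244.7 = 5.312.

n = 5.31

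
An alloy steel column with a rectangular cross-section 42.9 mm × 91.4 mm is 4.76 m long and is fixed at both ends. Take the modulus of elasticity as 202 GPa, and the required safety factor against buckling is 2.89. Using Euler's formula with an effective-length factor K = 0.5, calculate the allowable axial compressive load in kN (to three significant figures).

P_allow = 73.2 kN

Buckling occurs about the weak axis: I_min = h·b³/12 = 91.4×42.9³/12 = 601400 mm⁴ (b = 42.9 mm is the smaller dimension).
Effective length L_e = KL = 0.5×4.76 m = 2380 mm.
Euler critical load P_cr = π²EI/L_e² = π²×202000×601400/2380² = 211700 N.
P_allow = P_cr/n = 211700/2.89 = 73240 N.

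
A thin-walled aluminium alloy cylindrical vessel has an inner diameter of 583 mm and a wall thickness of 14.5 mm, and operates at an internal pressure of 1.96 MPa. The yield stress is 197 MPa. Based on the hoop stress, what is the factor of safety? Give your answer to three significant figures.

σ_h = pD/(2t) = 1.96×583/(2×14.5) = 39.40 MPa.
n = 197/39.40 = 5.000.

n = 5.00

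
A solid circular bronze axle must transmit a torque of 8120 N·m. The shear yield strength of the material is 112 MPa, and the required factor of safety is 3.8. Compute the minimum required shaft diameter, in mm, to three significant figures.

d = 112 mm

Allowable shear stress τ_allow = 112/3.8 = 29.47 MPa.
For a solid shaft τ = 16T/(πd³), so d³ = 16T/(π τ_allow) = 16×8120000/(π×29.47) = 1.403×10^6 mm³.
d = (1.403×10^6)^(1/3) = 112.0 mm.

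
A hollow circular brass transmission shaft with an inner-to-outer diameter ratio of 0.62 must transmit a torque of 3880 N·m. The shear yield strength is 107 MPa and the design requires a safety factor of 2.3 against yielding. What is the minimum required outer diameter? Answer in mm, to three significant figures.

τ_allow = 107/2.3 = 46.52 MPa.
For a hollow shaft τ = 16T/[πd_o³(1−k⁴)] with k = 0.62, so 1−k⁴ = 0.8522.
d_o³ = 16T/[π τ_allow (1−k⁴)] = 16×3880000/(π×46.52×0.8522) = 498400 mm³.
d_o = 79.29 mm.

d_o = 79.3 mm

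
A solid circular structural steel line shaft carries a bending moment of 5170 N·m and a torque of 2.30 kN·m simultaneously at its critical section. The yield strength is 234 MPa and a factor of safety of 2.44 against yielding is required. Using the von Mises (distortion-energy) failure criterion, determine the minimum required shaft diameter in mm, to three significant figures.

d = 83.8 mm

σ_allow = σ_y/n = 234/2.44 = 95.90 MPa.
For a solid shaft σ_b = 32M/(πd³) and τ = 16T/(πd³), so the von Mises stress is σ' = (16/πd³)·√(4M²+3T²).
√(4M²+3T²) = √(4×(5.170×10^6)² + 3×(2.300×10^6)²) = 1.108×10^7 N·mm.
d³ = 16×1.108×10^7/(π×95.90) = 588500 mm³.
d = 83.80 mm.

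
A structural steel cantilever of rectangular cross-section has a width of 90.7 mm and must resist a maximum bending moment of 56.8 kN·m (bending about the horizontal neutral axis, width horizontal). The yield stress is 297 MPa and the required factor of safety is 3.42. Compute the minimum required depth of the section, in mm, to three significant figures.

σ_allow = 297/3.42 = 86.84 MPa.
For a rectangular section σ = 6M/(bh²), so h² = 6M/(b σ_allow) = 6×5.6800×10^7/(90.7×86.84) = 43270 mm².
h = 208.0 mm.

h = 208 mm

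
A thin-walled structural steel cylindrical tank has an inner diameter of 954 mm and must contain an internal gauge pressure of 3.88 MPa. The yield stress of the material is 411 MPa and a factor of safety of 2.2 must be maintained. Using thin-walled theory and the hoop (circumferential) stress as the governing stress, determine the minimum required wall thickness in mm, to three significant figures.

t = 9.91 mm

σ_allow = 411/2.2 = 186.8 MPa.
Hoop stress σ_h = pD/(2t), so t = pD/(2σ_allow) = 3.88×954/(2×186.8) = 9.907 mm.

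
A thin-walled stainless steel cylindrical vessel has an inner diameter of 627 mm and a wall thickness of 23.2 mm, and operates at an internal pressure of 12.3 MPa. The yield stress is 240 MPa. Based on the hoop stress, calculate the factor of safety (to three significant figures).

n = 1.44

σ_h = pD/(2t) = 12.3×627/(2×23.2) = 166.2 MPa.
n = 240/166.2 = 1.444.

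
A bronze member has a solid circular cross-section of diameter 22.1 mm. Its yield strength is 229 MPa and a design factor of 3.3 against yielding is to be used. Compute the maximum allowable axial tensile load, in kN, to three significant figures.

σ_allow = 229/3.3 = 69.39 MPa.
A = πd²/4 = π×22.1²/4 = 383.6 mm².
F_allow = σ_allow × A = 69.39×383.6 = 26620 N.

F_allow = 26.6 kN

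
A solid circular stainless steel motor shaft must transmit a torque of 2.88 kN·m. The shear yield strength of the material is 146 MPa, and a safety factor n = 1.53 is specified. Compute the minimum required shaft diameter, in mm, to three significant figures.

d = 53.6 mm

Allowable shear stress τ_allow = 146/1.53 = 95.42 MPa.
For a solid shaft τ = 16T/(πd³), so d³ = 16T/(π τ_allow) = 16×2880000/(π×95.42) = 153700 mm³.
d = (153700)^(1/3) = 53.57 mm.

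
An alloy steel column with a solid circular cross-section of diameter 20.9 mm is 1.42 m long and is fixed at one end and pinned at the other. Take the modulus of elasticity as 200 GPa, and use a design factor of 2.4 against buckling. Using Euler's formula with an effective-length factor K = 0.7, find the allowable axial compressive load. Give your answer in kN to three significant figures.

P_allow = 7.80 kN

I = πd⁴/64 = π×20.9⁴/64 = 9366 mm⁴.
Effective length L_e = KL = 0.7×1.42 m = 994.0 mm.
Euler critical load P_cr = π²EI/L_e² = π²×200000×9366/994.0² = 18710 N.
P_allow = P_cr/n = 18710/2.4 = 7797 N.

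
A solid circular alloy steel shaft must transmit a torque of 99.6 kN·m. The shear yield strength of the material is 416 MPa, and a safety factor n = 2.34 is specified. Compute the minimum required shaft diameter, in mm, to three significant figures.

d = 142 mm

Allowable shear stress τ_allow = 416/2.34 = 177.8 MPa.
For a solid shaft τ = 16T/(πd³), so d³ = 16T/(π τ_allow) = 16×9.9600×10^7/(π×177.8) = 2.853×10^6 mm³.
d = (2.853×10^6)^(1/3) = 141.8 mm.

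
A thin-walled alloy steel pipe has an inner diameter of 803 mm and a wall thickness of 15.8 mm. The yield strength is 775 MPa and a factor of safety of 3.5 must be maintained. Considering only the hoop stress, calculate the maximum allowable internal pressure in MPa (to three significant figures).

σ_allow = 775/3.5 = 221.4 MPa.
σ_h = pD/(2t) → p_allow = 2σ_allow t/D = 2×221.4×15.8/803 = 8.714 MPa.

p_allow = 8.71 MPa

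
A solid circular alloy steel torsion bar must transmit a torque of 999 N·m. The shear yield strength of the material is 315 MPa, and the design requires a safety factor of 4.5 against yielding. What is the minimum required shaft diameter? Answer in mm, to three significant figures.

d = 41.7 mm

Allowable shear stress τ_allow = 315/4.5 = 70.00 MPa.
For a solid shaft τ = 16T/(πd³), so d³ = 16T/(π τ_allow) = 16×999000/(π×70.00) = 72680 mm³.
d = (72680)^(1/3) = 41.73 mm.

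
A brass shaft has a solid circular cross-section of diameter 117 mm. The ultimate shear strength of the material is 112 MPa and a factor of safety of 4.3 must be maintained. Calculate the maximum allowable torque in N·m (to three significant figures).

T_allow = 8190 N·m

τ_allow = 112/4.3 = 26.05 MPa.
For a solid shaft T_allow = τ_allow·πd³/16; πd³/16 = π×117³/16 = 314500 mm³.
T_allow = 26.05×314500 = 8.191×10^6 N·mm = 8191 N·m.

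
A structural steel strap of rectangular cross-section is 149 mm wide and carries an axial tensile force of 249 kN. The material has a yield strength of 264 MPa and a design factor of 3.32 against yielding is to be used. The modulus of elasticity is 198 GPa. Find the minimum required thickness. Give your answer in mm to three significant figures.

t = 21.0 mm

σ_allow = 264/3.32 = 79.52 MPa.
Required area A = F/σ_allow = 249000/79.52 = 3131 mm².
t = A/w = 3131/149 = 21.02 mm.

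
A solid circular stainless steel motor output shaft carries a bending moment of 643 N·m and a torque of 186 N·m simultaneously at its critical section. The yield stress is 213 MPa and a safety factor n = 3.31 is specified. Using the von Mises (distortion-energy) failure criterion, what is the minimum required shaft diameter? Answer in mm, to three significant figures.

σ_allow = σ_y/n = 213/3.31 = 64.35 MPa.
For a solid shaft σ_b = 32M/(πd³) and τ = 16T/(πd³), so the von Mises stress is σ' = (16/πd³)·√(4M²+3T²).
√(4M²+3T²) = √(4×(643000)² + 3×(186000)²) = 1.326×10^6 N·mm.
d³ = 16×1.326×10^6/(π×64.35) = 104900 mm³.
d = 47.17 mm.

d = 47.2 mm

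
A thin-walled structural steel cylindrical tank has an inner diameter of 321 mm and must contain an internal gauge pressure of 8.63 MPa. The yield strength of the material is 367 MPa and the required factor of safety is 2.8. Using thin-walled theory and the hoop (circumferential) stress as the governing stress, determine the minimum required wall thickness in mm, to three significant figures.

t = 10.6 mm

σ_allow = 367/2.8 = 131.1 MPa.
Hoop stress σ_h = pD/(2t), so t = pD/(2σ_allow) = 8.63×321/(2×131.1) = 10.57 mm.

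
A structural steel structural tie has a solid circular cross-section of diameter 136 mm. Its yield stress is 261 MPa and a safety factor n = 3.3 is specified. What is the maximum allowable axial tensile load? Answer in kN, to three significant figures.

σ_allow = 261/3.3 = 79.09 MPa.
A = πd²/4 = π×136²/4 = 14530 mm².
F_allow = σ_allow × A = 79.09×14530 = 1.149×10^6 N.

F_allow = 1150 kN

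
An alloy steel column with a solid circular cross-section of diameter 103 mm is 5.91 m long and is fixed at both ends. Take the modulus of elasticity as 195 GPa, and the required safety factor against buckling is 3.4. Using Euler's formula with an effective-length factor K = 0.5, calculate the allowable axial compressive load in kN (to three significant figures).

P_allow = 358 kN

I = πd⁴/64 = π×103⁴/64 = 5.525×10^6 mm⁴.
Effective length L_e = KL = 0.5×5.91 m = 2955 mm.
Euler critical load P_cr = π²EI/L_e² = π²×195000×5.525×10^6/2955² = 1.218×10^6 N.
P_allow = P_cr/n = 1.218×10^6/3.4 = 358100 N.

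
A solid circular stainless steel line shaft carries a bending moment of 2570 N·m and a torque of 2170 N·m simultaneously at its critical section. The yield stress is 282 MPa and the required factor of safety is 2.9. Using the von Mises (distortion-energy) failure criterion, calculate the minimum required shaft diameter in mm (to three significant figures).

σ_allow = σ_y/n = 282/2.9 = 97.24 MPa.
For a solid shaft σ_b = 32M/(πd³) and τ = 16T/(πd³), so the von Mises stress is σ' = (16/πd³)·√(4M²+3T²).
√(4M²+3T²) = √(4×(2.570×10^6)² + 3×(2.170×10^6)²) = 6.368×10^6 N·mm.
d³ = 16×6.368×10^6/(π×97.24) = 333500 mm³.
d = 69.35 mm.

d = 69.3 mm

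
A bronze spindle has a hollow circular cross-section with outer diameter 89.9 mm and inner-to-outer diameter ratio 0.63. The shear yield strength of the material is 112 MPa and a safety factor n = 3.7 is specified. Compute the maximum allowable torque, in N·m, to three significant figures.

τ_allow = 112/3.7 = 30.27 MPa.
For a hollow shaft T_allow = τ_allow·πd_o³(1−k⁴)/16 with 1−k⁴ = 0.8425, so πd_o³(1−k⁴)/16 = 120200 mm³.
T_allow = 30.27×120200 = 3.638×10^6 N·mm = 3638 N·m.

T_allow = 3640 N·m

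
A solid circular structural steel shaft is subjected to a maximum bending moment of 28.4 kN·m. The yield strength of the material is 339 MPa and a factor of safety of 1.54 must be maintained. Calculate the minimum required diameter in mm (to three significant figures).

d = 110 mm

σ_allow = 339/1.54 = 220.1 MPa.
For a solid circular section σ = 32M/(πd³), so d³ = 32M/(π σ_allow) = 32×2.8400×10^7/(π×220.1) = 1.314×10^6 mm³.
d = 109.5 mm.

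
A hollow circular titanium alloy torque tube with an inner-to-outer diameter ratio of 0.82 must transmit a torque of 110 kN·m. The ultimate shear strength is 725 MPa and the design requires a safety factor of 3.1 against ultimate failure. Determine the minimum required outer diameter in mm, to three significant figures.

d_o = 164 mm

τ_allow = 725/3.1 = 233.9 MPa.
For a hollow shaft τ = 16T/[πd_o³(1−k⁴)] with k = 0.82, so 1−k⁴ = 0.5479.
d_o³ = 16T/[π τ_allow (1−k⁴)] = 16×1.1000×10^8/(π×233.9×0.5479) = 4.372×10^6 mm³.
d_o = 163.5 mm.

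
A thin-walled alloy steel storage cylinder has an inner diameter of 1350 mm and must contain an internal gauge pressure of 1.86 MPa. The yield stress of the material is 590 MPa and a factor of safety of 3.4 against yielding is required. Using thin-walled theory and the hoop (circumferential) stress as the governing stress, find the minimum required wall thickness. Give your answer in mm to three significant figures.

σ_allow = 590/3.4 = 173.5 MPa.
Hoop stress σ_h = pD/(2t), so t = pD/(2σ_allow) = 1.86×1350/(2×173.5) = 7.235 mm.

t = 7.24 mm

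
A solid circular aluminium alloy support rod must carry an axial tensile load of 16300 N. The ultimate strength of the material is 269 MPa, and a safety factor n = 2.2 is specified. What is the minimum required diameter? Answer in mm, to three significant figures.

d = 13.0 mm

Allowable stress σ_allow = 269/2.2 = 122.3 MPa.
Required area A = F/σ_allow = 16300/122.3 = 133.3 mm².
A = πd²/4 → d = √(4A/π) = 13.03 mm.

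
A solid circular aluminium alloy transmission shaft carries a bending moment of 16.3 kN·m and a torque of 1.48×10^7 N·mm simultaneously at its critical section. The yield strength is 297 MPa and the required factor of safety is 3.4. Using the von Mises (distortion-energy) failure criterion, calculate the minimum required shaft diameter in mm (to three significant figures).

σ_allow = σ_y/n = 297/3.4 = 87.35 MPa.
For a solid shaft σ_b = 32M/(πd³) and τ = 16T/(πd³), so the von Mises stress is σ' = (16/πd³)·√(4M²+3T²).
√(4M²+3T²) = √(4×(1.630×10^7)² + 3×(1.480×10^7)²) = 4.147×10^7 N·mm.
d³ = 16×4.147×10^7/(π×87.35) = 2.418×10^6 mm³.
d = 134.2 mm.

d = 134 mm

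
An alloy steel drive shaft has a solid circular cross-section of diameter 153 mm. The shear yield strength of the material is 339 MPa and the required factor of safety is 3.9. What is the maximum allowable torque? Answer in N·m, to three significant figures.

τ_allow = 339/3.9 = 86.92 MPa.
For a solid shaft T_allow = τ_allow·πd³/16; πd³/16 = π×153³/16 = 703200 mm³.
T_allow = 86.92×703200 = 6.113×10^7 N·mm = 61130 N·m.

T_allow = 61100 N·m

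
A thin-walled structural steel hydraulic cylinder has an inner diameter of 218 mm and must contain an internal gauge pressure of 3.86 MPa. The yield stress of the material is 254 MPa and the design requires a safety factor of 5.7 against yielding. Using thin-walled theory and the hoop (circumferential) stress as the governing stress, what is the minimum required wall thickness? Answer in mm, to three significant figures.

t = 9.44 mm

σ_allow = 254/5.7 = 44.56 MPa.
Hoop stress σ_h = pD/(2t), so t = pD/(2σ_allow) = 3.86×218/(2×44.56) = 9.442 mm.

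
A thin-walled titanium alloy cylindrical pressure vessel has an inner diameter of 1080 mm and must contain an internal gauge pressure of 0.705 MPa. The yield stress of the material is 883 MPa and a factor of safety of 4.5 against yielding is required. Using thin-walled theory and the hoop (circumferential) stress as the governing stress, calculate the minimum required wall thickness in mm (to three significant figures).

σ_allow = 883/4.5 = 196.2 MPa.
Hoop stress σ_h = pD/(2t), so t = pD/(2σ_allow) = 0.705×1080/(2×196.2) = 1.940 mm.

t = 1.94 mm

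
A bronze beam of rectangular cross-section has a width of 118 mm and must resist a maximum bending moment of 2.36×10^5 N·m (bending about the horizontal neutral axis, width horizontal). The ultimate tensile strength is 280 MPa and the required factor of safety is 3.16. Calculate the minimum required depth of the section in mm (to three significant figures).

h = 368 mm

σ_allow = 280/3.16 = 88.61 MPa.
For a rectangular section σ = 6M/(bh²), so h² = 6M/(b σ_allow) = 6×2.3600×10^8/(118×88.61) = 135400 mm².
h = 368.0 mm.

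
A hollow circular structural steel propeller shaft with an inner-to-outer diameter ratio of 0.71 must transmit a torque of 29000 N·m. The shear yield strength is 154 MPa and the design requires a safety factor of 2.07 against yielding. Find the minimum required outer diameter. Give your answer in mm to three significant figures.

d_o = 139 mm

τ_allow = 154/2.07 = 74.40 MPa.
For a hollow shaft τ = 16T/[πd_o³(1−k⁴)] with k = 0.71, so 1−k⁴ = 0.7459.
d_o³ = 16T/[π τ_allow (1−k⁴)] = 16×2.9000×10^7/(π×74.40×0.7459) = 2.662×10^6 mm³.
d_o = 138.6 mm.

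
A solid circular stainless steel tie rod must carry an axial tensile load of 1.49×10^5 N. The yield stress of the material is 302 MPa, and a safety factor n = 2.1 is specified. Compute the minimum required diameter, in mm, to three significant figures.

d = 36.3 mm

Allowable stress σ_allow = 302/2.1 = 143.8 MPa.
Required area A = F/σ_allow = 149000/143.8 = 1036 mm².
A = πd²/4 → d = √(4A/π) = 36.32 mm.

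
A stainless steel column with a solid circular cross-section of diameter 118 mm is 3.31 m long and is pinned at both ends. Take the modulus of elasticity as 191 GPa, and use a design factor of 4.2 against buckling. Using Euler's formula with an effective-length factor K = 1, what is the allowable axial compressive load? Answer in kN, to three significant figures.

P_allow = 390 kN

I = πd⁴/64 = π×118⁴/64 = 9.517×10^6 mm⁴.
Effective length L_e = KL = 1×3.31 m = 3310 mm.
Euler critical load P_cr = π²EI/L_e² = π²×191000×9.517×10^6/3310² = 1.637×10^6 N.
P_allow = P_cr/n = 1.637×10^6/4.2 = 389900 N.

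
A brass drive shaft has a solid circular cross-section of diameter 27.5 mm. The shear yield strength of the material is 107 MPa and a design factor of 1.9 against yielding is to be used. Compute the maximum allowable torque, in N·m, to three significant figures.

τ_allow = 107/1.9 = 56.32 MPa.
For a solid shaft T_allow = τ_allow·πd³/16; πd³/16 = π×27.5³/16 = 4083 mm³.
T_allow = 56.32×4083 = 230000 N·mm = 230.0 N·m.

T_allow = 230 N·m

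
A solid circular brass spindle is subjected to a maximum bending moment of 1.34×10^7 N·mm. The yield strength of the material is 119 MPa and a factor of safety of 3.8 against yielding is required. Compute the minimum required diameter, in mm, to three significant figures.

d = 163 mm

σ_allow = 119/3.8 = 31.32 MPa.
For a solid circular section σ = 32M/(πd³), so d³ = 32M/(π σ_allow) = 32×1.3400×10^7/(π×31.32) = 4.359×10^6 mm³.
d = 163.3 mm.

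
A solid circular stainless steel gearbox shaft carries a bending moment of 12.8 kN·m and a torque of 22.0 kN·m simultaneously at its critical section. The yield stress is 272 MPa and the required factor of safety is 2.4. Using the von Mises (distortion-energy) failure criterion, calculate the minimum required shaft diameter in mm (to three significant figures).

σ_allow = σ_y/n = 272/2.4 = 113.3 MPa.
For a solid shaft σ_b = 32M/(πd³) and τ = 16T/(πd³), so the von Mises stress is σ' = (16/πd³)·√(4M²+3T²).
√(4M²+3T²) = √(4×(1.280×10^7)² + 3×(2.200×10^7)²) = 4.591×10^7 N·mm.
d³ = 16×4.591×10^7/(π×113.3) = 2.063×10^6 mm³.
d = 127.3 mm.

d = 127 mm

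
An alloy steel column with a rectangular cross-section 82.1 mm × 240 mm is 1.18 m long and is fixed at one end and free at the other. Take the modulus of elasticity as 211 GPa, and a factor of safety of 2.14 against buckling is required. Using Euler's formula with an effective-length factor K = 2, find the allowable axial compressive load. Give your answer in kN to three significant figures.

P_allow = 1930 kN

Buckling occurs about the weak axis: I_min = h·b³/12 = 240×82.1³/12 = 1.107×10^7 mm⁴ (b = 82.1 mm is the smaller dimension).
Effective length L_e = KL = 2×1.18 m = 2360 mm.
Euler critical load P_cr = π²EI/L_e² = π²×211000×1.107×10^7/2360² = 4.138×10^6 N.
P_allow = P_cr/n = 4.138×10^6/2.14 = 1.934×10^6 N.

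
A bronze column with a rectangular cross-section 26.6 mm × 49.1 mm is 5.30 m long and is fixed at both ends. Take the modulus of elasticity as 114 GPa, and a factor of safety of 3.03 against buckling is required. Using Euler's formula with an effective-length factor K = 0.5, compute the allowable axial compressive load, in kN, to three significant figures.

Buckling occurs about the weak axis: I_min = h·b³/12 = 49.1×26.6³/12 = 77010 mm⁴ (b = 26.6 mm is the smaller dimension).
Effective length L_e = KL = 0.5×5.30 m = 2650 mm.
Euler critical load P_cr = π²EI/L_e² = π²×114000×77010/2650² = 12340 N.
P_allow = P_cr/n = 12340/3.03 = 4072 N.

P_allow = 4.07 kN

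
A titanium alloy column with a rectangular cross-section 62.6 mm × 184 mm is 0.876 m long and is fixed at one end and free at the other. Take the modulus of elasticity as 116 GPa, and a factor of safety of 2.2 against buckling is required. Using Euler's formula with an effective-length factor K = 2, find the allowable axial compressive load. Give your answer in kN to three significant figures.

P_allow = 638 kN

Buckling occurs about the weak axis: I_min = h·b³/12 = 184×62.6³/12 = 3.761×10^6 mm⁴ (b = 62.6 mm is the smaller dimension).
Effective length L_e = KL = 2×0.876 m = 1752 mm.
Euler critical load P_cr = π²EI/L_e² = π²×116000×3.761×10^6/1752² = 1.403×10^6 N.
P_allow = P_cr/n = 1.403×10^6/2.2 = 637700 N.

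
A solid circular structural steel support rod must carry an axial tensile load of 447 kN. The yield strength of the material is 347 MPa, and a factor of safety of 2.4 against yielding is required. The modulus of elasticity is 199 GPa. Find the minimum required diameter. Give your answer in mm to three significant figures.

Allowable stress σ_allow = 347/2.4 = 144.6 MPa.
Required area A = F/σ_allow = 447000/144.6 = 3092 mm².
A = πd²/4 → d = √(4A/π) = 62.74 mm.

d = 62.7 mm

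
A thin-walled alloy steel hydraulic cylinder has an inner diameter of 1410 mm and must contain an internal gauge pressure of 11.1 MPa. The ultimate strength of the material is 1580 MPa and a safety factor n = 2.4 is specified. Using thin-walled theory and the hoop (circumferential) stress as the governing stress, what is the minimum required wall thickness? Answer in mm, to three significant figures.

t = 11.9 mm

σ_allow = 1580/2.4 = 658.3 MPa.
Hoop stress σ_h = pD/(2t), so t = pD/(2σ_allow) = 11.1×1410/(2×658.3) = 11.89 mm.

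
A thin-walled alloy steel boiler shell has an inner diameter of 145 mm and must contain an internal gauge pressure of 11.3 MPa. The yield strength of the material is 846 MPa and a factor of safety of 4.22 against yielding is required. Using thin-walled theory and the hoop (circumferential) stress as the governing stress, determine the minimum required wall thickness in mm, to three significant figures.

σ_allow = 846/4.22 = 200.5 MPa.
Hoop stress σ_h = pD/(2t), so t = pD/(2σ_allow) = 11.3×145/(2×200.5) = 4.087 mm.

t = 4.09 mm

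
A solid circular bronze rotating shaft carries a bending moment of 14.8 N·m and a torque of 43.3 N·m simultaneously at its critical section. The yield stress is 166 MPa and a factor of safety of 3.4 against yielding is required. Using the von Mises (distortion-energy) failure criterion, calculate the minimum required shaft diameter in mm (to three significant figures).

d = 20.3 mm

σ_allow = σ_y/n = 166/3.4 = 48.82 MPa.
For a solid shaft σ_b = 32M/(πd³) and τ = 16T/(πd³), so the von Mises stress is σ' = (16/πd³)·√(4M²+3T²).
√(4M²+3T²) = √(4×(14800)² + 3×(43300)²) = 80630 N·mm.
d³ = 16×80630/(π×48.82) = 8411 mm³.
d = 20.34 mm.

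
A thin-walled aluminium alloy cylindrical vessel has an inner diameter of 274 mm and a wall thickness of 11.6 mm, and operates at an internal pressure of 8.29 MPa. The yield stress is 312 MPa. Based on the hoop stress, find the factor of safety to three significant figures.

n = 3.19

σ_h = pD/(2t) = 8.29×274/(2×11.6) = 97.91 MPa.
n = 312/97.91 = 3.187.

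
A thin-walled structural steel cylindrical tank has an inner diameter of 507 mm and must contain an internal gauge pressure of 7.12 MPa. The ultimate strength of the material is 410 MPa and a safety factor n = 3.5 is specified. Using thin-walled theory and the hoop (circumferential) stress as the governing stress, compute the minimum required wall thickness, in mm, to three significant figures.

σ_allow = 410/3.5 = 117.1 MPa.
Hoop stress σ_h = pD/(2t), so t = pD/(2σ_allow) = 7.12×507/(2×117.1) = 15.41 mm.

t = 15.4 mm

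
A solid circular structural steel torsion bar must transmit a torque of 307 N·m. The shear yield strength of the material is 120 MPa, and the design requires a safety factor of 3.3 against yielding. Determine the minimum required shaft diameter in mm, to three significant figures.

Allowable shear stress τ_allow = 120/3.3 = 36.36 MPa.
For a solid shaft τ = 16T/(πd³), so d³ = 16T/(π τ_allow) = 16×307000/(π×36.36) = 43000 mm³.
d = (43000)^(1/3) = 35.03 mm.

d = 35.0 mm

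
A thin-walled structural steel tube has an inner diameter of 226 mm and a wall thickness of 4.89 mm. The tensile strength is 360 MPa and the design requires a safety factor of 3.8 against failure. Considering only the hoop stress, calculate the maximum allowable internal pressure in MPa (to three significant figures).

p_allow = 4.10 MPa

σ_allow = 360/3.8 = 94.74 MPa.
σ_h = pD/(2t) → p_allow = 2σ_allow t/D = 2×94.74×4.89/226 = 4.100 MPa.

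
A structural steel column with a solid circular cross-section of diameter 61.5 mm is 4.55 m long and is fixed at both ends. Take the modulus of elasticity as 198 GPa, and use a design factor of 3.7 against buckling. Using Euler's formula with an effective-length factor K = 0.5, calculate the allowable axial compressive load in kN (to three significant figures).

P_allow = 71.7 kN

I = πd⁴/64 = π×61.5⁴/64 = 702200 mm⁴.
Effective length L_e = KL = 0.5×4.55 m = 2275 mm.
Euler critical load P_cr = π²EI/L_e² = π²×198000×702200/2275² = 265100 N.
P_allow = P_cr/n = 265100/3.7 = 71660 N.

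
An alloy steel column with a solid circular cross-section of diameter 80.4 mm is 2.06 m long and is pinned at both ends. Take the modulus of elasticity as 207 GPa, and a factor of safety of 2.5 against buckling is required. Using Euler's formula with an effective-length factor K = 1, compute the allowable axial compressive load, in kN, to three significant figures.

P_allow = 395 kN

I = πd⁴/64 = π×80.4⁴/64 = 2.051×10^6 mm⁴.
Effective length L_e = KL = 1×2.06 m = 2060 mm.
Euler critical load P_cr = π²EI/L_e² = π²×207000×2.051×10^6/2060² = 987500 N.
P_allow = P_cr/n = 987500/2.5 = 395000 N.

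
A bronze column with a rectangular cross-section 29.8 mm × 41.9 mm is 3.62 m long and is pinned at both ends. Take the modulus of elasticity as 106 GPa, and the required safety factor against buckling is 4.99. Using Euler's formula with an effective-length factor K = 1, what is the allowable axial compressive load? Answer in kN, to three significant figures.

P_allow = 1.48 kN

Buckling occurs about the weak axis: I_min = h·b³/12 = 41.9×29.8³/12 = 92400 mm⁴ (b = 29.8 mm is the smaller dimension).
Effective length L_e = KL = 1×3.62 m = 3620 mm.
Euler critical load P_cr = π²EI/L_e² = π²×106000×92400/3620² = 7377 N.
P_allow = P_cr/n = 7377/4.99 = 1478 N.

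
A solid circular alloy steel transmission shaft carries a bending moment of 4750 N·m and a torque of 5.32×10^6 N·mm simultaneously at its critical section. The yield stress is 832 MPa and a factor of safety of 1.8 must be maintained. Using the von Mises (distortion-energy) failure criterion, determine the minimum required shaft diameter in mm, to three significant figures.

d = 52.6 mm

σ_allow = σ_y/n = 832/1.8 = 462.2 MPa.
For a solid shaft σ_b = 32M/(πd³) and τ = 16T/(πd³), so the von Mises stress is σ' = (16/πd³)·√(4M²+3T²).
√(4M²+3T²) = √(4×(4.750×10^6)² + 3×(5.320×10^6)²) = 1.323×10^7 N·mm.
d³ = 16×1.323×10^7/(π×462.2) = 145800 mm³.
d = 52.64 mm.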